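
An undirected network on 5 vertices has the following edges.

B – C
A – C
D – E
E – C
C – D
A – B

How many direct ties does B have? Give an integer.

B is directly tied to A and C. That is 2 neighbors, so the degree of B is 2.

2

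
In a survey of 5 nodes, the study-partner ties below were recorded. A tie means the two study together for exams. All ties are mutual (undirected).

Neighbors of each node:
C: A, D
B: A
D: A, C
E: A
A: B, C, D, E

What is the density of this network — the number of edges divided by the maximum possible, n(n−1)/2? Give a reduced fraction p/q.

There are 5 edges and 5 nodes, so the maximum possible is C(5,2) = 10.
Density = 5/10 = 1/2.

1/2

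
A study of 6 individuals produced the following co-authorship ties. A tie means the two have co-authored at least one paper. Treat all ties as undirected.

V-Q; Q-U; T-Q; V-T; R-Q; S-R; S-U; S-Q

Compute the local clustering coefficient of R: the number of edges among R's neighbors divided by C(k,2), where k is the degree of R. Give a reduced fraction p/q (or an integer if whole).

R's neighbors: Q and S (k = 2).
Possible neighbor pairs: C(2,2) = 1. Edges among them: Q–S → e = 1.
Clustering(R) = 1/1.

1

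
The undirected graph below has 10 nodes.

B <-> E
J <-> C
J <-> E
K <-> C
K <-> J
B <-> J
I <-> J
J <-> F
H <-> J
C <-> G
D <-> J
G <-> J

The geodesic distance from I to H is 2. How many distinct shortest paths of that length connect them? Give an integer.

The shortest distance is 2, and the only length-2 path is I–J–H. So there is exactly 1 shortest path.

1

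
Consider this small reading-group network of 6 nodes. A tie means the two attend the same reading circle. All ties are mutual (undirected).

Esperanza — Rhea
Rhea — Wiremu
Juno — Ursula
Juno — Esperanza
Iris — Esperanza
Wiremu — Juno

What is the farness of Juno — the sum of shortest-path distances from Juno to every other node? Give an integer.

Distances from Juno: Esperanza:1, Iris:2, Rhea:2, Ursula:1, Wiremu:1.
Sum = 1 + 2 + 2 + 1 + 1 = 7.

7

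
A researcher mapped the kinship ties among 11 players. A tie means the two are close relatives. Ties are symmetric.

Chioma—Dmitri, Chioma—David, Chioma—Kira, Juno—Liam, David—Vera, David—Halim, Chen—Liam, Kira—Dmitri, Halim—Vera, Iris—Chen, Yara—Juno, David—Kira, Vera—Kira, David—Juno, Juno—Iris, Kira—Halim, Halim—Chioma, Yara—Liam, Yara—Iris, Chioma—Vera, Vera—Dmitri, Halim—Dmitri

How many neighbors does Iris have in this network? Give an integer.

3

Iris is directly tied to Chen, Juno, and Yara. That is 3 neighbors, so the degree of Iris is 3.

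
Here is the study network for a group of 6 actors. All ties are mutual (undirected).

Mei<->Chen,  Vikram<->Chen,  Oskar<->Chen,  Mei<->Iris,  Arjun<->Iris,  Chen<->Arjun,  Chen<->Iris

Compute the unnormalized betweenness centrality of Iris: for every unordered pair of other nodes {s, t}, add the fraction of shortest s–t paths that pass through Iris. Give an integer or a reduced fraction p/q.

1/2

Pairs whose geodesics pass through Iris — Mei–Arjun: 1/2.
All other pairs contribute 0.
Summing the contributions gives betweenness(Iris) = 1/2.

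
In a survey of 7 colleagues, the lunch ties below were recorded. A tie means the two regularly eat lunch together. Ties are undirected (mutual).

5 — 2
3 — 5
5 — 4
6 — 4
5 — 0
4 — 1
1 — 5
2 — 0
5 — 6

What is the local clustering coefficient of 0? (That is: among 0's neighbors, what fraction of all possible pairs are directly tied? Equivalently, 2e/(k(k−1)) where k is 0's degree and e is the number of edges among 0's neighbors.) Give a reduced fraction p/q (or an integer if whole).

0's neighbors: 2 and 5 (k = 2).
Possible neighbor pairs: C(2,2) = 1. Edges among them: 2–5 → e = 1.
Clustering(0) = 1/1.

1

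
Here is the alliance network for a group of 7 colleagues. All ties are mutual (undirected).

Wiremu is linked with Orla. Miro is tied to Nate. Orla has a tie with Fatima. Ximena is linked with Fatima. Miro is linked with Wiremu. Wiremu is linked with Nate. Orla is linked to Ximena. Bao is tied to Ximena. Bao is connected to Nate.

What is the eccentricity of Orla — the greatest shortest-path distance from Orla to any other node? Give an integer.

2

Distances from Orla: Bao:2, Fatima:1, Miro:2, Nate:2, Wiremu:1, Ximena:1.
The largest is 2 (to Bao, Miro, and Nate), so the eccentricity of Orla is 2.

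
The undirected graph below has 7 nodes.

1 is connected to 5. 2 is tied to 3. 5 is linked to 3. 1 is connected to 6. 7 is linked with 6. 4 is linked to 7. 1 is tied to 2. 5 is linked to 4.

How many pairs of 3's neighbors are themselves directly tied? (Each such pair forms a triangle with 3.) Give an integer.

0

3's neighbors are 2 and 5, but none of them are tied to each other, so no triangle contains 3.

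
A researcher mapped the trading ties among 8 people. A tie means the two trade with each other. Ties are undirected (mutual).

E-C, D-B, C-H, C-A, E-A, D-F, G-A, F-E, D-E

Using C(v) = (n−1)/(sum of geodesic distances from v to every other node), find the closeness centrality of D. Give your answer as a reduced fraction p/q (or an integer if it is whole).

Distances from D: A:2, B:1, C:2, E:1, F:1, G:3, H:3. Sum = 13.
n = 8, so closeness = 7/13.

7/13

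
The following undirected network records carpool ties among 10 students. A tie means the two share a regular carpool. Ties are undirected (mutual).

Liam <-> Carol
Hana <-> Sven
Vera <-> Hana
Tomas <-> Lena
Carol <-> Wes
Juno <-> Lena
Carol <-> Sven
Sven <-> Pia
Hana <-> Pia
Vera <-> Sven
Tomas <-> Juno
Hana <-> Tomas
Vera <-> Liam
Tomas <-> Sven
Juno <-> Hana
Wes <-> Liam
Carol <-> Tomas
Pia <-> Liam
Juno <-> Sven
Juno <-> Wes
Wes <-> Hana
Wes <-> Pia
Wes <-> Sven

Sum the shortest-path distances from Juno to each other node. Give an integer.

Distances from Juno: Carol:2, Hana:1, Lena:1, Liam:2, Pia:2, Sven:1, Tomas:1, Vera:2, Wes:1.
Sum = 2 + 1 + 1 + 2 + 2 + 1 + 1 + 2 + 1 = 13.

13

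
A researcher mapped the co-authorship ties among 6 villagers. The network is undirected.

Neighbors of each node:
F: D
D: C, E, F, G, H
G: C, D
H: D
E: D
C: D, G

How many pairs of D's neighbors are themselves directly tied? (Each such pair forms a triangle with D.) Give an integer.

D's neighbors: C, E, F, G, and H.
Neighbor pairs that are themselves tied: D–C–G. Each forms one triangle with D, for 1 in total.

1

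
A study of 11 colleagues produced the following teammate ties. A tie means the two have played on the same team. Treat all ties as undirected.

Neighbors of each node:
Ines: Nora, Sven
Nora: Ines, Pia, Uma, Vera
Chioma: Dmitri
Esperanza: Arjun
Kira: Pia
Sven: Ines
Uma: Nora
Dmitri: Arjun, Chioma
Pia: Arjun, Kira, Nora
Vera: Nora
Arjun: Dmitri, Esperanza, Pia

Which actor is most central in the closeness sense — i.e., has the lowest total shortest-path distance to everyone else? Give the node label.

Pia

Farness (sum of distances to all others) for each node — Arjun:22, Chioma:38, Dmitri:29, Esperanza:31, Ines:27, Kira:28, Nora:20, Pia:19, Sven:36, Uma:29, Vera:29.
The smallest farness is 19, for Pia, so Pia has the highest closeness.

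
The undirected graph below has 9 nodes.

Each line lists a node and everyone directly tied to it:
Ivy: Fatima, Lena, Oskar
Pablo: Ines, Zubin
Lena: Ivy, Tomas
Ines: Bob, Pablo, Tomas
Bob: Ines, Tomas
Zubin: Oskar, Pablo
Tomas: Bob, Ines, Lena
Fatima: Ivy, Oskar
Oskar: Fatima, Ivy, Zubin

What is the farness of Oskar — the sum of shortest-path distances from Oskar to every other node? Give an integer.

Distances from Oskar: Bob:4, Fatima:1, Ines:3, Ivy:1, Lena:2, Pablo:2, Tomas:3, Zubin:1.
Sum = 4 + 1 + 3 + 1 + 2 + 2 + 3 + 1 = 17.

17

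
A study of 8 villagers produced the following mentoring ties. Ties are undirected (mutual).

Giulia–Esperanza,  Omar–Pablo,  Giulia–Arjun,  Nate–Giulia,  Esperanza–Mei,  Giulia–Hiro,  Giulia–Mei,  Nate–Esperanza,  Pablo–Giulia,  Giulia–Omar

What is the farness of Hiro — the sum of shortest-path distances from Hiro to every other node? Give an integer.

13

Distances from Hiro: Arjun:2, Esperanza:2, Giulia:1, Mei:2, Nate:2, Omar:2, Pablo:2.
Sum = 2 + 2 + 1 + 2 + 2 + 2 + 2 = 13.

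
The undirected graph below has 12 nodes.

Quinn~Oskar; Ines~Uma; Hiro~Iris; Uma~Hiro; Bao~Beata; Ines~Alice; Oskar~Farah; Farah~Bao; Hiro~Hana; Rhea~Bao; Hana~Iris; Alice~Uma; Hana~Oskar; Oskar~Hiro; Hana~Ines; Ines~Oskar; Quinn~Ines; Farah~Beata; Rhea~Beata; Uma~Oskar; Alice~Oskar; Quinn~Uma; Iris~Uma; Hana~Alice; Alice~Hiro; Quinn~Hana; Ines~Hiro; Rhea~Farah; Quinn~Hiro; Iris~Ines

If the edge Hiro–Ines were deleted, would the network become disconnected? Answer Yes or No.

No

Even without that edge, Hiro still reaches Ines via Hiro – Iris – Ines, so the network stays connected. Not a bridge.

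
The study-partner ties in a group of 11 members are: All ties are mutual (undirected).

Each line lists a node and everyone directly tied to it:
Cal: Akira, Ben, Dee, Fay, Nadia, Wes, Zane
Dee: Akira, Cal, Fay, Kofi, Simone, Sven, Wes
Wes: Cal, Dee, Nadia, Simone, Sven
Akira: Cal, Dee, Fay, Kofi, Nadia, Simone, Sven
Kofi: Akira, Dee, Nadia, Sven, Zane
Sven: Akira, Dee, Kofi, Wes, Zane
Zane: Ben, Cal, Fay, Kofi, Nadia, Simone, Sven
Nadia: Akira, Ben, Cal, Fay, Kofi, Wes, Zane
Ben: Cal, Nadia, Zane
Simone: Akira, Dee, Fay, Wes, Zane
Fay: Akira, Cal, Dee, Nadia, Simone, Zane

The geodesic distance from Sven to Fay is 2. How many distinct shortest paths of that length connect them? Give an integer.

The shortest distance is 2. The length-2 paths are: Sven–Dee–Fay; Sven–Akira–Fay; Sven–Zane–Fay.
That gives 3 distinct shortest paths.

3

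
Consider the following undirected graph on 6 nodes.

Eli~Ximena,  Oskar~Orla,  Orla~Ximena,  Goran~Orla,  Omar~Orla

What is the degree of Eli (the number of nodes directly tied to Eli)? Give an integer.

1

Eli is directly tied to Ximena. That is 1 neighbor, so the degree of Eli is 1.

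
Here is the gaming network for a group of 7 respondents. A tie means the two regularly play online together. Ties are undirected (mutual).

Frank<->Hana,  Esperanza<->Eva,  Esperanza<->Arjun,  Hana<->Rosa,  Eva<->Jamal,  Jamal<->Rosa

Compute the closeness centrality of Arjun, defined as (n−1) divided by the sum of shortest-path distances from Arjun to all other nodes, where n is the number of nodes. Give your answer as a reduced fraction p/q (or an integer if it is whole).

2/7

Distances from Arjun: Esperanza:1, Eva:2, Frank:6, Hana:5, Jamal:3, Rosa:4. Sum = 21.
n = 7, so closeness = 6/21 = 2/7.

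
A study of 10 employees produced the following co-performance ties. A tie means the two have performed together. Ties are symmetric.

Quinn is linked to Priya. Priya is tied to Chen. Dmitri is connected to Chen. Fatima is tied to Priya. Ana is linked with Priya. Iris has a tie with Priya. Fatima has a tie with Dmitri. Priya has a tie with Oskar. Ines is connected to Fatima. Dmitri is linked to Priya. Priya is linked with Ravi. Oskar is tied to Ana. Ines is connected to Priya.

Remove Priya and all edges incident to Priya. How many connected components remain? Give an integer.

5

Without Priya, the remaining ties split the others into: {Ravi}; {Quinn}; {Ana, Oskar}; {Iris}; {Chen, Dmitri, Fatima, Ines}.
That's 5 separate components.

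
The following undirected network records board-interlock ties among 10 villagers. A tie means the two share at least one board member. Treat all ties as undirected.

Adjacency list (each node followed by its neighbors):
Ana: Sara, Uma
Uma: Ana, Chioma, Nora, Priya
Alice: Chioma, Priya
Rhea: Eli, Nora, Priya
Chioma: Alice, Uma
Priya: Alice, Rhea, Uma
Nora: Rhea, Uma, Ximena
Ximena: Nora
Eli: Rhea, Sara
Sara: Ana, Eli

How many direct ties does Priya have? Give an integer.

Priya is directly tied to Alice, Rhea, and Uma. That is 3 neighbors, so the degree of Priya is 3.

3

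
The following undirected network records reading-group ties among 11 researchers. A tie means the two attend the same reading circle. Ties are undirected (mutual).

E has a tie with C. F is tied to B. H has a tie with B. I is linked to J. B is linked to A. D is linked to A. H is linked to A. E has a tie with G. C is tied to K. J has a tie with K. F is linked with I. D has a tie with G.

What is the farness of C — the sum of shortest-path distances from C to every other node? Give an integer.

Distances from C: A:4, B:5, D:3, E:1, F:4, G:2, H:5, I:3, J:2, K:1.
Sum = 4 + 5 + 3 + 1 + 4 + 2 + 5 + 3 + 2 + 1 = 30.

30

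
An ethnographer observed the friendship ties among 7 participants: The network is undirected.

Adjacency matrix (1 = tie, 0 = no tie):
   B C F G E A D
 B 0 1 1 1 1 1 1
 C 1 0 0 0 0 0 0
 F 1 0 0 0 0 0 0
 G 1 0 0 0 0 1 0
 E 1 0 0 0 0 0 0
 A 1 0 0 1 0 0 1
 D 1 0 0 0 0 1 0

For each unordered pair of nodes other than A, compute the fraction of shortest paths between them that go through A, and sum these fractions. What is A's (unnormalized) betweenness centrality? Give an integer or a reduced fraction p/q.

1/2

Pairs whose geodesics pass through A — G–D: 1/2.
All other pairs contribute 0.
Summing the contributions gives betweenness(A) = 1/2.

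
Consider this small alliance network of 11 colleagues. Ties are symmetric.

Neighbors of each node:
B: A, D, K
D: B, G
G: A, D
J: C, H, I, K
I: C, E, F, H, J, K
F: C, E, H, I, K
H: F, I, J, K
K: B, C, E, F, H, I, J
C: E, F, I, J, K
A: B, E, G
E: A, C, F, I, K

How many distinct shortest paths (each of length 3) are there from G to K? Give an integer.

The shortest distance is 3. The length-3 paths are: G–A–E–K; G–A–B–K; G–D–B–K.
That gives 3 distinct shortest paths.

3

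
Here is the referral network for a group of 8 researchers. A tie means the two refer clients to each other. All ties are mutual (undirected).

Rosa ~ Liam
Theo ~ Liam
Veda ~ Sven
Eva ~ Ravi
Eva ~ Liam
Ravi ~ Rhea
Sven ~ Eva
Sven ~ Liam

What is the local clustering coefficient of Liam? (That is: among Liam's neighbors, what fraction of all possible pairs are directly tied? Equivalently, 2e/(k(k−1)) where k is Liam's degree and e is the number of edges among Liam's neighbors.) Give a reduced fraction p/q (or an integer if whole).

Liam's neighbors: Eva, Rosa, Sven, and Theo (k = 4).
Possible neighbor pairs: C(4,2) = 6. Edges among them: Eva–Sven → e = 1.
Clustering(Liam) = 1/6.

1/6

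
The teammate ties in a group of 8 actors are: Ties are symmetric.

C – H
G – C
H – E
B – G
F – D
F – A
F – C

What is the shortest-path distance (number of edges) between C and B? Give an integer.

2

One shortest route is C – G – B, which uses 2 edges, and C and B are not directly tied, so nothing shorter exists. So d(C,B) = 2.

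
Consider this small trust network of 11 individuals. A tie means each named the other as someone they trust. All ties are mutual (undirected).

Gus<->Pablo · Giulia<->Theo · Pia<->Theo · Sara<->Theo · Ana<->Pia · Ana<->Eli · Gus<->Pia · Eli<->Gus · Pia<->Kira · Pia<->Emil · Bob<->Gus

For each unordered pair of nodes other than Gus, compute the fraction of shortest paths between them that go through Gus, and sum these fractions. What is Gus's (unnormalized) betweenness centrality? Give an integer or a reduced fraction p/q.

Pairs whose geodesics pass through Gus — Emil–Pablo: 1; Emil–Bob: 1; Emil–Eli: 1/2; Pablo–Kira: 1; Pablo–Giulia: 1; Pablo–Ana: 2/2; Pablo–Pia: 1; Pablo–Theo: 1; Pablo–Sara: 1; Pablo–Bob: 1; Pablo–Eli: 1; Kira–Bob: 1; Kira–Eli: 1/2; Giulia–Bob: 1 … (+9 more pairs).
All other pairs contribute 0.
Summing the contributions gives betweenness(Gus) = 20.

20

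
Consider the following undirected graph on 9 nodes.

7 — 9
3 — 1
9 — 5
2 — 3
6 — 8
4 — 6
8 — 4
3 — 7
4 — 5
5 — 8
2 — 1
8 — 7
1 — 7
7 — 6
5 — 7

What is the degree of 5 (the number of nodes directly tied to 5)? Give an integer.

4

5 is directly tied to 4, 7, 8, and 9. That is 4 neighbors, so the degree of 5 is 4.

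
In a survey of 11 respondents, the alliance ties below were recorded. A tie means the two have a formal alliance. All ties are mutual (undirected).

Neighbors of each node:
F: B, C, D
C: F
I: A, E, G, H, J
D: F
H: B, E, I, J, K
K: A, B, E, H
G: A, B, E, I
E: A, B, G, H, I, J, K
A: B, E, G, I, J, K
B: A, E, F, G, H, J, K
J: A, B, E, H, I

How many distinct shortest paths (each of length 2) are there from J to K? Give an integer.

4

The shortest distance is 2. The length-2 paths are: J–H–K; J–B–K; J–A–K; J–E–K.
That gives 4 distinct shortest paths.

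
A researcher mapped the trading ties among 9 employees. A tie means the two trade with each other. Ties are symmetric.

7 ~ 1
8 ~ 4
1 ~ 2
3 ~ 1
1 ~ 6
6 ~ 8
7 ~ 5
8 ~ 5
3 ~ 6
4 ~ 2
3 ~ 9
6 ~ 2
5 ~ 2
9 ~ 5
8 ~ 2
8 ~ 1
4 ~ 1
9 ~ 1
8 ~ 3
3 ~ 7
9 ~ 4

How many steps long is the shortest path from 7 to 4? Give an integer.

2

One shortest route is 7 – 1 – 4, which uses 2 edges, and 7 and 4 are not directly tied, so nothing shorter exists. So d(7,4) = 2.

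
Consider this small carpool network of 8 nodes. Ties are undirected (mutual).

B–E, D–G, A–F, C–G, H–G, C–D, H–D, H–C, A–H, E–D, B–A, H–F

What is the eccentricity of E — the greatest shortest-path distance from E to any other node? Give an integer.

Distances from E: A:2, B:1, C:2, D:1, F:3, G:2, H:2.
The largest is 3 (to F), so the eccentricity of E is 3.

3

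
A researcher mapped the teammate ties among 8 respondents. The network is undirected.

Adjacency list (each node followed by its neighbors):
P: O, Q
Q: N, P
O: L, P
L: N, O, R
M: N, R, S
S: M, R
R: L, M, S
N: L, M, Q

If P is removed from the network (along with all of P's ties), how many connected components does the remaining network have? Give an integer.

P's neighbors (O and Q) remain reachable from one another through other ties, so the rest of the network stays in one piece.

1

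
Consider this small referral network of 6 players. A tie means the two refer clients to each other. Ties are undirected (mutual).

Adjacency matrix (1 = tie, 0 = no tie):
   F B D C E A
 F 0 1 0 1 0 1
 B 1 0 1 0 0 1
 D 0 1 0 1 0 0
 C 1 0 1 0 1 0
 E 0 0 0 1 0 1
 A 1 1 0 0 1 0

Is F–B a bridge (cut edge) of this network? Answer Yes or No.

Even without that edge, F still reaches B via F – A – B, so the network stays connected. Not a bridge.

No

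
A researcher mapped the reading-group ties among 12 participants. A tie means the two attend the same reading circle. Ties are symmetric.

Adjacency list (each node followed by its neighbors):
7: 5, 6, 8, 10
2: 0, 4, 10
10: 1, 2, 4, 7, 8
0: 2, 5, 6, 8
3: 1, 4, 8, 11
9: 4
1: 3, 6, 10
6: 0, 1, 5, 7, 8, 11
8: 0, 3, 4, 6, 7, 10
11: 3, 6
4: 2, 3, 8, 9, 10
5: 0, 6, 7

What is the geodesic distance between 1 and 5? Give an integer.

2

One shortest route is 1 – 6 – 5, which uses 2 edges, and 1 and 5 are not directly tied, so nothing shorter exists. So d(1,5) = 2.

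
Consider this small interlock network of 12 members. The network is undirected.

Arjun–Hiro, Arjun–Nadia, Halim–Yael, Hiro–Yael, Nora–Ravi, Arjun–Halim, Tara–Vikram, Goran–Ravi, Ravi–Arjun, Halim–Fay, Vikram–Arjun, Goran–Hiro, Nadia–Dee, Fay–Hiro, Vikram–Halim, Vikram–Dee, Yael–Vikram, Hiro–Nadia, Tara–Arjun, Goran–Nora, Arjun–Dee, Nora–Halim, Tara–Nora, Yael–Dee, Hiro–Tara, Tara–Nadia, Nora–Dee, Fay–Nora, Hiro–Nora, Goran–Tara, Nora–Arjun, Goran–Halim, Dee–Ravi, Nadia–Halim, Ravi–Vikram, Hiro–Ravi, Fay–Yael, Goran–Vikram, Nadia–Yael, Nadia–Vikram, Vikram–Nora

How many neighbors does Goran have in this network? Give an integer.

6

Goran is directly tied to Halim, Hiro, Nora, Ravi, Tara, and Vikram. That is 6 neighbors, so the degree of Goran is 6.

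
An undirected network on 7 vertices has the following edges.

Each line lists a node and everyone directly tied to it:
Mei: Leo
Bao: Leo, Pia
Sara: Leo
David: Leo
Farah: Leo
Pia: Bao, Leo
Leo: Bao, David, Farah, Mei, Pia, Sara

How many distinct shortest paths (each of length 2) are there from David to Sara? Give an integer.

1

The shortest distance is 2, and the only length-2 path is David–Leo–Sara. So there is exactly 1 shortest path.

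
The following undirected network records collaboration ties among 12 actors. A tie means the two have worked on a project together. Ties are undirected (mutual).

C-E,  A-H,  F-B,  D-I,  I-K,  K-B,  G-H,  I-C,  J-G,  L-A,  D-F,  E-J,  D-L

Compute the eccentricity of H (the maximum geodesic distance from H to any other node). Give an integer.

Distances from H: A:1, B:5, C:4, D:3, E:3, F:4, G:1, I:4, J:2, K:5, L:2.
The largest is 5 (to B and K), so the eccentricity of H is 5.

5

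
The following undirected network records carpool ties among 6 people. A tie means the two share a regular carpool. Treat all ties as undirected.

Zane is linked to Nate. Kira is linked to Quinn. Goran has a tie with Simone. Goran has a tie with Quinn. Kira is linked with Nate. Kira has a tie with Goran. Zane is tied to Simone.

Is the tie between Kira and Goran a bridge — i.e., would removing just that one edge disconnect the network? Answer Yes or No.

Even without that edge, Kira still reaches Goran via Kira – Quinn – Goran, so the network stays connected. Not a bridge.

No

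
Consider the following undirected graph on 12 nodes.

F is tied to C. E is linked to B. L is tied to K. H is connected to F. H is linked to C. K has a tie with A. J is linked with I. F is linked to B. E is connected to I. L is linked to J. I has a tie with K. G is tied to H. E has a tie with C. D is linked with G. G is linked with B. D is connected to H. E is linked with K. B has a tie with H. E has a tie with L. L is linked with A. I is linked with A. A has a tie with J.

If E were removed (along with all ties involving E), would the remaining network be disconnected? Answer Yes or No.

Yes

Removing E leaves {B, C, D, F, G, and H} with no path to {A, I, J, K, and L}, so the network splits into 2 components. E is a cut vertex.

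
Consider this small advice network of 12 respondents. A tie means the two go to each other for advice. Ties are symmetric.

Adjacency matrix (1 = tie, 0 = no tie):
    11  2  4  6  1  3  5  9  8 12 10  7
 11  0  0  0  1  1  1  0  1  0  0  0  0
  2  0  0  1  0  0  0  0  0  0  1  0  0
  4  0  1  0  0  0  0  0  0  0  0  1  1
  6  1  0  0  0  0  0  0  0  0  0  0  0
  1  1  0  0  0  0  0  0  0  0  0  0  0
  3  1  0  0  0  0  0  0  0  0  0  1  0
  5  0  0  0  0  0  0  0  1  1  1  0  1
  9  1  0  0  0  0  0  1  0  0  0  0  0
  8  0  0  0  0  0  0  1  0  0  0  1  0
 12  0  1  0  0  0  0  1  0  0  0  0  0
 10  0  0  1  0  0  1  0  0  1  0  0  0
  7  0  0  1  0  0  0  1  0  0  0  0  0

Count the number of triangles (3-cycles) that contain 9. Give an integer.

9's neighbors are 5 and 11, but none of them are tied to each other, so no triangle contains 9.

0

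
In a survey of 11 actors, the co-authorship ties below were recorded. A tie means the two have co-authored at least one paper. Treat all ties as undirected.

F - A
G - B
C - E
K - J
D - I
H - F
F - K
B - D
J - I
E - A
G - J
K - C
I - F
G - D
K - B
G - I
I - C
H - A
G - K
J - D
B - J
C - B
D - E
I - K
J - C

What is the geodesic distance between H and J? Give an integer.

3

One shortest route is H – F – K – J, which uses 3 edges, and at distance 2 from H we only reach {E, I, K}, which does not include J. So d(H,J) = 3.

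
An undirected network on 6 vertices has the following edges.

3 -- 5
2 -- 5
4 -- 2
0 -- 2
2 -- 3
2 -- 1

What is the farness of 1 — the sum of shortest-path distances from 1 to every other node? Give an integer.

Distances from 1: 0:2, 2:1, 3:2, 4:2, 5:2.
Sum = 2 + 1 + 2 + 2 + 2 = 9.

9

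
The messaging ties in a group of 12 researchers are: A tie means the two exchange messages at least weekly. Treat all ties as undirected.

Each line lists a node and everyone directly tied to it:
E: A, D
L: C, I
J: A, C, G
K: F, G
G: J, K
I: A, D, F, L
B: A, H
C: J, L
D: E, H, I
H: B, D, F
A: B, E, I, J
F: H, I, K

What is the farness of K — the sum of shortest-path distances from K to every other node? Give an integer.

Distances from K: A:3, B:3, C:3, D:3, E:4, F:1, G:1, H:2, I:2, J:2, L:3.
Sum = 3 + 3 + 3 + 3 + 4 + 1 + 1 + 2 + 2 + 2 + 3 = 27.

27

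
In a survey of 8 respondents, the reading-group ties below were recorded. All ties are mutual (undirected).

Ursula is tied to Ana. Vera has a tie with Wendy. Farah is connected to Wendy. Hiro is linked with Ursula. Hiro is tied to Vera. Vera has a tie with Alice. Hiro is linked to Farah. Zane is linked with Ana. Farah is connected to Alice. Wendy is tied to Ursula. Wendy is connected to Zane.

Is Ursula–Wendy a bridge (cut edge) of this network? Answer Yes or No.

Even without that edge, Ursula still reaches Wendy via Ursula – Ana – Zane – Wendy, so the network stays connected. Not a bridge.

No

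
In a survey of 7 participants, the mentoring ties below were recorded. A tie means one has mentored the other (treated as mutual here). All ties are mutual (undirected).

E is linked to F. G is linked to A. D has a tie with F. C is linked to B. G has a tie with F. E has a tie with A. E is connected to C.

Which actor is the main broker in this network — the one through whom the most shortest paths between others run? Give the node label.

E

Unnormalized betweenness of each node: A:3/2, B:0, C:5, D:0, E:9, F:13/2, G:1.
E has the largest value, 9, making it the main broker — the node through which the most shortest paths run.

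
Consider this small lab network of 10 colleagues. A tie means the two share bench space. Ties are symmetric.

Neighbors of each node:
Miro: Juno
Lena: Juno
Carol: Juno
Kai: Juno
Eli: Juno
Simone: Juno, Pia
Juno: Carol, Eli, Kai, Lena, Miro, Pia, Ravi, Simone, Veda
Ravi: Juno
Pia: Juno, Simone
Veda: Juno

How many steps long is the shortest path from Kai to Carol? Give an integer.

One shortest route is Kai – Juno – Carol, which uses 2 edges, and Kai and Carol are not directly tied, so nothing shorter exists. So d(Kai,Carol) = 2.

2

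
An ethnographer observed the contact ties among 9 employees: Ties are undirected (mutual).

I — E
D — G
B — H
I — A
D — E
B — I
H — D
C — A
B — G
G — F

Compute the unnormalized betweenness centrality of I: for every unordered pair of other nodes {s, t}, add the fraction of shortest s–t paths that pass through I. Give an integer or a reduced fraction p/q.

13

Pairs whose geodesics pass through I — B–E: 1; B–A: 1; B–C: 1; G–A: 1; G–C: 1; E–A: 1; E–C: 1; D–A: 1; D–C: 1; A–F: 1; A–H: 1; F–C: 1; H–C: 1.
All other pairs contribute 0.
Summing the contributions gives betweenness(I) = 13.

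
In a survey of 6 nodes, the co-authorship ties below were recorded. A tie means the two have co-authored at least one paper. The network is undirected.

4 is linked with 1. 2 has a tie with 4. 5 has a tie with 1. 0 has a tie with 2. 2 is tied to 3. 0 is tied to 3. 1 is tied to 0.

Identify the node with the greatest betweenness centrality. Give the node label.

Unnormalized betweenness of each node: 0:3, 1:9/2, 2:3/2, 3:0, 4:1, 5:0.
1 has the largest value, 9/2, making it the main broker — the node through which the most shortest paths run.

1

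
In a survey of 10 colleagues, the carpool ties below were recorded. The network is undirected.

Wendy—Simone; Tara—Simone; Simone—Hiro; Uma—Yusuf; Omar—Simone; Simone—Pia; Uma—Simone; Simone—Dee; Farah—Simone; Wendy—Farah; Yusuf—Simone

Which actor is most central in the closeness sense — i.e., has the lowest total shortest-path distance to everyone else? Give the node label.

Simone

Farness (sum of distances to all others) for each node — Dee:17, Farah:16, Hiro:17, Omar:17, Pia:17, Simone:9, Tara:17, Uma:16, Wendy:16, Yusuf:16.
The smallest farness is 9, for Simone, so Simone has the highest closeness.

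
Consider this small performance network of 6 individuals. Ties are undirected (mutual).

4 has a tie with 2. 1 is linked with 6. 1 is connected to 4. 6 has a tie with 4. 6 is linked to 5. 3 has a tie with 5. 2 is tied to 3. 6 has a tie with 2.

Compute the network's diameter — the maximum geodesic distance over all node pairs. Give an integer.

3

Eccentricity of each node (its greatest distance to any other): 1:3, 2:2, 3:3, 4:2, 5:2, 6:2.
The maximum eccentricity is 3, realized for instance by the pair 3–1 via 3 – 2 – 4 – 1. So the diameter is 3.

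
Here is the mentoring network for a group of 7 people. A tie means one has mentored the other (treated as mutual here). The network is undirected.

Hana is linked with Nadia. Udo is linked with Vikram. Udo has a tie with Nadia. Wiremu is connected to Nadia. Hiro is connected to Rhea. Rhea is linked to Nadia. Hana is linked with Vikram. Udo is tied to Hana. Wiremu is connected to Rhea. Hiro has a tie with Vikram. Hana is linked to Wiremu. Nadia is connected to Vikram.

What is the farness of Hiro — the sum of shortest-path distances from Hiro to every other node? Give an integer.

10

Distances from Hiro: Hana:2, Nadia:2, Rhea:1, Udo:2, Vikram:1, Wiremu:2.
Sum = 2 + 2 + 1 + 2 + 1 + 2 = 10.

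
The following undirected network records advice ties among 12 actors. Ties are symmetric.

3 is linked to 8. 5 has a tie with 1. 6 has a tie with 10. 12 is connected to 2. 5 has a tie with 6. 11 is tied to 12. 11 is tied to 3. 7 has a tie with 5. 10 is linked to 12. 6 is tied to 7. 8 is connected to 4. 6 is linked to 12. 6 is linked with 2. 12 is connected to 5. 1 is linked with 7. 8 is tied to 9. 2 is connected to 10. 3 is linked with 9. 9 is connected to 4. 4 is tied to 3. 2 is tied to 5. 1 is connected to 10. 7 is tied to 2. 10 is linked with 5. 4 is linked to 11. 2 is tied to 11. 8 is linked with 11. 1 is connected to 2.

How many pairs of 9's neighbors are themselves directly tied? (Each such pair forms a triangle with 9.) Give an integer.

9's neighbors: 3, 4, and 8.
Neighbor pairs that are themselves tied: 9–3–4; 9–3–8; 9–4–8. Each forms one triangle with 9, for 3 in total.

3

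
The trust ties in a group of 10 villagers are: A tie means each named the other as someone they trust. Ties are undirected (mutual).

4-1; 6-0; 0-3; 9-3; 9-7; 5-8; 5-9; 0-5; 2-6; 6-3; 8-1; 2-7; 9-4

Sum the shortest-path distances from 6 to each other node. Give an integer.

19

Distances from 6: 0:1, 1:4, 2:1, 3:1, 4:3, 5:2, 7:2, 8:3, 9:2.
Sum = 1 + 4 + 1 + 1 + 3 + 2 + 2 + 3 + 2 = 19.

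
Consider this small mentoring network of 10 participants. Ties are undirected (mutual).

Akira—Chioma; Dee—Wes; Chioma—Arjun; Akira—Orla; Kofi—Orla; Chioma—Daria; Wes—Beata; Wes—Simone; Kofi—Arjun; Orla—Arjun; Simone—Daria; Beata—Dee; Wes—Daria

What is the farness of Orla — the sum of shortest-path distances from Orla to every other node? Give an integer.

26

Distances from Orla: Akira:1, Arjun:1, Beata:5, Chioma:2, Daria:3, Dee:5, Kofi:1, Simone:4, Wes:4.
Sum = 1 + 1 + 5 + 2 + 3 + 5 + 1 + 4 + 4 = 26.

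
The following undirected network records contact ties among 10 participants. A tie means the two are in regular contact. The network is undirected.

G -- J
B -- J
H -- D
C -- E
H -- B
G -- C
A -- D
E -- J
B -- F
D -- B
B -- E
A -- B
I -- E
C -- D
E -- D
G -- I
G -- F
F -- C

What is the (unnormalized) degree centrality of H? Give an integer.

H is directly tied to B and D. That is 2 neighbors, so the degree of H is 2.

2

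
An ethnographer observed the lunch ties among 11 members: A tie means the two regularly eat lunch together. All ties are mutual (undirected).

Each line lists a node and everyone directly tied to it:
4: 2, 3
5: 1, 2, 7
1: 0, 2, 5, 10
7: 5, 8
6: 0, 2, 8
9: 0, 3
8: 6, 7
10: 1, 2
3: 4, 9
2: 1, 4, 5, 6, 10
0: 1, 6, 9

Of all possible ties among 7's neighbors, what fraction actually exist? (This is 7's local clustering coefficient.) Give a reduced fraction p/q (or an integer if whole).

7's neighbors: 5 and 8 (k = 2).
Possible neighbor pairs: C(2,2) = 1. Edges among them: none → e = 0.
Clustering(7) = 0/1.

0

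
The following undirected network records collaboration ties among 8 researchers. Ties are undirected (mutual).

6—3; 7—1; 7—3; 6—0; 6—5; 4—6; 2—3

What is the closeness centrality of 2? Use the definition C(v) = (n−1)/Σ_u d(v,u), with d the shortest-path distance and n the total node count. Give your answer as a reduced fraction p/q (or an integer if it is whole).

Distances from 2: 0:3, 1:3, 3:1, 4:3, 5:3, 6:2, 7:2. Sum = 17.
n = 8, so closeness = 7/17.

7/17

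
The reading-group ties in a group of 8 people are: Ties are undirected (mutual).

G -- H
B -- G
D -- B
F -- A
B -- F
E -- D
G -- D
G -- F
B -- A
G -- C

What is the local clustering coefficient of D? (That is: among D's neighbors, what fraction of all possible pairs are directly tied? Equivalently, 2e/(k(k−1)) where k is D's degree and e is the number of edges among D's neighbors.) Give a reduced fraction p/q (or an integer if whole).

1/3

D's neighbors: B, E, and G (k = 3).
Possible neighbor pairs: C(3,2) = 3. Edges among them: B–G → e = 1.
Clustering(D) = 1/3.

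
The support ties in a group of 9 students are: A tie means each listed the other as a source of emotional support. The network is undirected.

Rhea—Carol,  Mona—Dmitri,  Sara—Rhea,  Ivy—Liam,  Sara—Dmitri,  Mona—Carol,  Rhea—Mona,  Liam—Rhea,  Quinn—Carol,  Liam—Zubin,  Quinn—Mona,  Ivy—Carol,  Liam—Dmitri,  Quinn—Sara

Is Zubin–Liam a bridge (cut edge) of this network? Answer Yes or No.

Yes

Without the Zubin–Liam edge there is no alternate route between Zubin and Liam, so the network disconnects. It is a bridge.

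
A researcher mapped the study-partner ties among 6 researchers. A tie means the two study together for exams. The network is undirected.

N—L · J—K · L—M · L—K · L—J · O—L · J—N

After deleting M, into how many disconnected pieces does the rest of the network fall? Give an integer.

M's neighbors (L) remain reachable from one another through other ties, so the rest of the network stays in one piece.

1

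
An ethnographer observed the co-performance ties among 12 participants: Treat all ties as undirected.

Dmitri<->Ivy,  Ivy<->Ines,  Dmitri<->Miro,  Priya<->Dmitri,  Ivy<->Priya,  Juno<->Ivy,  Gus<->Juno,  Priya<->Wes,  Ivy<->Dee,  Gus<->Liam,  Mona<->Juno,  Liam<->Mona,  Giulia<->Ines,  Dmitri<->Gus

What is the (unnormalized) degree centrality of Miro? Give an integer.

1

Miro is directly tied to Dmitri. That is 1 neighbor, so the degree of Miro is 1.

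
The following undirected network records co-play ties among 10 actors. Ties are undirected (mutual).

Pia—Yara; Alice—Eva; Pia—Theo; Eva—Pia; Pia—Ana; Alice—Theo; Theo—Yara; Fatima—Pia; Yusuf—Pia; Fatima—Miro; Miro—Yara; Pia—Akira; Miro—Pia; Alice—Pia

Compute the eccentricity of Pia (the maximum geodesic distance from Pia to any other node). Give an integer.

Distances from Pia: Akira:1, Alice:1, Ana:1, Eva:1, Fatima:1, Miro:1, Theo:1, Yara:1, Yusuf:1.
The largest is 1 (to Eva, Fatima, Yara, Alice, Ana, Akira, Miro, Yusuf, and Theo), so the eccentricity of Pia is 1.

1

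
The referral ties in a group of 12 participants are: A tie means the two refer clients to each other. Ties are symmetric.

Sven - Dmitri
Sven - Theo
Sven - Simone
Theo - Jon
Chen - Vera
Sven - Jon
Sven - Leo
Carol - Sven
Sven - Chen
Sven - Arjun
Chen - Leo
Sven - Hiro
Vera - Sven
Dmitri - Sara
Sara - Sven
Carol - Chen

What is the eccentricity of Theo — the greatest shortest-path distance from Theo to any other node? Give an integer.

2

Distances from Theo: Arjun:2, Carol:2, Chen:2, Dmitri:2, Hiro:2, Jon:1, Leo:2, Sara:2, Simone:2, Sven:1, Vera:2.
The largest is 2 (to Arjun, Dmitri, Hiro, Leo, Vera, Carol, Simone, Sara, and Chen), so the eccentricity of Theo is 2.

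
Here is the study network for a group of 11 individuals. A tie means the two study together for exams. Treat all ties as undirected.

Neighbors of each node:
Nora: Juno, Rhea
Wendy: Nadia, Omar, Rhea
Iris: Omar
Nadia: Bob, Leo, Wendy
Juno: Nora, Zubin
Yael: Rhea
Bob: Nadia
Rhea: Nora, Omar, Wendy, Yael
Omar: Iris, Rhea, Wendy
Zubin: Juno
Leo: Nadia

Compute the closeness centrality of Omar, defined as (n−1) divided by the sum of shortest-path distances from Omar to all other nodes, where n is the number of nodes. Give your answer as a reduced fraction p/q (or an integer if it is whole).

Distances from Omar: Bob:3, Iris:1, Juno:3, Leo:3, Nadia:2, Nora:2, Rhea:1, Wendy:1, Yael:2, Zubin:4. Sum = 22.
n = 11, so closeness = 10/22 = 5/11.

5/11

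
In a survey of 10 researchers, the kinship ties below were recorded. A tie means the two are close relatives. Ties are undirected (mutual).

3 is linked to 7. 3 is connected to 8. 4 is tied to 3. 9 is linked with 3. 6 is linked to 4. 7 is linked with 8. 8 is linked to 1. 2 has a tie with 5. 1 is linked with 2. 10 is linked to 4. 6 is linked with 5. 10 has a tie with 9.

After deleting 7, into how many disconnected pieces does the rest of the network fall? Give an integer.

7's neighbors (3 and 8) remain reachable from one another through other ties, so the rest of the network stays in one piece.

1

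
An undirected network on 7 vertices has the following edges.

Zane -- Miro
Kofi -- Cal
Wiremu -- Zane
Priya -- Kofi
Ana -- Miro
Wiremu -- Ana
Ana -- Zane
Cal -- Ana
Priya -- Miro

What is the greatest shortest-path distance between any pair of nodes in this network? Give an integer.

3

Eccentricity of each node (its greatest distance to any other): Ana:2, Cal:2, Kofi:3, Miro:2, Priya:3, Wiremu:3, Zane:3.
The maximum eccentricity is 3, realized for instance by the pair Priya–Wiremu via Priya – Miro – Ana – Wiremu. So the diameter is 3.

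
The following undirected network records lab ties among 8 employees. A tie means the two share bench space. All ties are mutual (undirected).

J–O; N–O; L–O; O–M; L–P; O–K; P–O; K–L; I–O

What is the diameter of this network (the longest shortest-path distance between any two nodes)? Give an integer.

2

Eccentricity of each node (its greatest distance to any other): I:2, J:2, K:2, L:2, M:2, N:2, O:1, P:2.
The maximum eccentricity is 2, realized for instance by the pair I–J via I – O – J. So the diameter is 2.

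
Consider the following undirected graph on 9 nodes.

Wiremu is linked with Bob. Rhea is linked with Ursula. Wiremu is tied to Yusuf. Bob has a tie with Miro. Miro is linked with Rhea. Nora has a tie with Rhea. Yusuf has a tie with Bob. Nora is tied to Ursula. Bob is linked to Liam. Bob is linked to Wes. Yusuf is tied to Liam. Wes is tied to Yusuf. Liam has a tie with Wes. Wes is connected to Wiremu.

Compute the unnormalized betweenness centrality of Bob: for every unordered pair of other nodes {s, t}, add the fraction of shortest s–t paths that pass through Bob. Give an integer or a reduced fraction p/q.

Pairs whose geodesics pass through Bob — Yusuf–Rhea: 1; Yusuf–Nora: 1; Yusuf–Miro: 1; Yusuf–Ursula: 1; Liam–Wiremu: 1/3; Liam–Rhea: 1; Liam–Nora: 1; Liam–Miro: 1; Liam–Ursula: 1; Wes–Rhea: 1; Wes–Nora: 1; Wes–Miro: 1; Wes–Ursula: 1; Wiremu–Rhea: 1 … (+3 more pairs).
All other pairs contribute 0.
Summing the contributions gives betweenness(Bob) = 49/3.

49/3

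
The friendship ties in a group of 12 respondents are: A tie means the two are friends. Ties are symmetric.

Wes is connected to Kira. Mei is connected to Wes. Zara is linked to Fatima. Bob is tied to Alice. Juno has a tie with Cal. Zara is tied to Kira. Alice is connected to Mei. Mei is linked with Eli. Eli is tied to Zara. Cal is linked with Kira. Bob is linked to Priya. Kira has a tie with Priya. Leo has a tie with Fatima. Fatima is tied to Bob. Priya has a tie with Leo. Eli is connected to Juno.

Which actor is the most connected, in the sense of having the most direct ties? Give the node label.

Kira

Degrees — Alice:2, Bob:3, Cal:2, Eli:3, Fatima:3, Juno:2, Kira:4, Leo:2, Mei:3, Priya:3, Wes:2, Zara:3.
The maximum is 4, attained only by Kira.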